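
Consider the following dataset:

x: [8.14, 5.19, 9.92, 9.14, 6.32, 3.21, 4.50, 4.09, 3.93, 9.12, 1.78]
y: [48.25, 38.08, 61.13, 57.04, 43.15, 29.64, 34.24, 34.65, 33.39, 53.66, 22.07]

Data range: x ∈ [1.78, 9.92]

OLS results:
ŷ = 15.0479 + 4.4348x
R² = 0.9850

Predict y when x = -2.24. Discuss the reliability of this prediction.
ŷ = 5.1139, but this is extrapolation (below the data range [1.78, 9.92]) and may be unreliable.

Prediction calculation:
ŷ = 15.0479 + 4.4348 × (-2.24)
ŷ = 5.1139

Reliability:
- Data range: x ∈ [1.78, 9.92]
- Prediction point: x = -2.24 is 4.02 units below the observed range → this is EXTRAPOLATION, not interpolation

Why that matters here:
- R² describes fit only over the sampled x values; it says nothing about behaviour beyond them
- The standard error of prediction grows with (x − x̄)², and x = -2.24 is far from x̄ = 5.94

A defensible statement: 'if the linear trend continued to x = -2.24, y would be about 5.1139' — the premise is untested.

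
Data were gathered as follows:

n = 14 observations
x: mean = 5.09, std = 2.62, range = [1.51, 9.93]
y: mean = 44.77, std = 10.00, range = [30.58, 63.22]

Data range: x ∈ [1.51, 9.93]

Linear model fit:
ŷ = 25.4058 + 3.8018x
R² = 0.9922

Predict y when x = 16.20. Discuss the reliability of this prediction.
The equation gives ŷ = 86.9950; however x = 16.20 is 6.27 units above the observed range, so this extrapolated value should not be trusted.

Prediction calculation:
ŷ = 25.4058 + 3.8018 × 16.20
ŷ = 86.9950

Reliability:
- Data range: x ∈ [1.51, 9.93]
- Prediction point: x = 16.20 is 6.27 units above the observed range → this is EXTRAPOLATION, not interpolation

Why that matters here:
- R² describes fit only over the sampled x values; it says nothing about behaviour beyond them
- The linear relationship may not hold outside the observed range
- There are no observations near this x to validate the fitted line there

Report the number if required, but flag clearly that it is an extrapolation.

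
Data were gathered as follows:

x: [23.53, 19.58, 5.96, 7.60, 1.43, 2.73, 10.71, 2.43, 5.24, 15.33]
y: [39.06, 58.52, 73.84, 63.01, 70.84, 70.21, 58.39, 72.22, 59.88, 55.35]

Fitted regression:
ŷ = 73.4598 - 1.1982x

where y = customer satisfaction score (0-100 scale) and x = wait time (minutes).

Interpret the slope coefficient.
For each additional minute of wait time, predicted satisfaction score decreases by approximately 1.1982 points.

β₁ = -1.1982 is the change in predicted satisfaction score (points) per additional minute of wait time.

Interpretation:
- Wait time up by 1 minute → predicted satisfaction score decreases by 1.1982 points
- This is a linear approximation: the same per-unit change is assumed across the whole observed x range
- The slope describes association in these data, not necessarily a causal effect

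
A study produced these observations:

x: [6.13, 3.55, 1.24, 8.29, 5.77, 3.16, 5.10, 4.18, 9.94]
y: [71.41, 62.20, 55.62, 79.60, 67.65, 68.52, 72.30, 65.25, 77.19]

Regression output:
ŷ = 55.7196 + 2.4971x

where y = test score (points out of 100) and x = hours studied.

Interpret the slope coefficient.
For each additional hour of study time, predicted test score increases by approximately 2.4971 points.

The slope coefficient β₁ = 2.4971 represents the marginal effect of study time on test score.

Interpretation:
- Study time up by 1 hour → predicted test score increases by 2.4971 points
- The effect is assumed constant over the observed range of x (linearity)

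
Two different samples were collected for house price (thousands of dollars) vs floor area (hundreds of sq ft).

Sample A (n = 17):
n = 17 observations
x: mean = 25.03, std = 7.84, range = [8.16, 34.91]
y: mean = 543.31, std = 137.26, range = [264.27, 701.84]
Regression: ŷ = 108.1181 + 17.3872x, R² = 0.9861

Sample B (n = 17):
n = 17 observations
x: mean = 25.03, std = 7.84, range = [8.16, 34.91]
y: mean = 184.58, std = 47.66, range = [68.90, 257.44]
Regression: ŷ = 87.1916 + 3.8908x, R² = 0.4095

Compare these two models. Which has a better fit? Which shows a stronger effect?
Model A has the better fit (R² = 0.9861 vs 0.4095). Model A shows the stronger effect (|β₁| = 17.3872 vs 3.8908).

Model Comparison:

Goodness of fit (R²):
- Model A: R² = 0.9861 → 98.61% of variance in house price explained
- Model B: R² = 0.4095 → 40.95% of variance in house price explained
- 0.9861 > 0.4095 → Model A has the better fit

Strength of effect — compare |β₁|:
- Model A: β₁ = 17.3872 → predicted house price rises 17.3872 thousand dollars per additional hundred sq ft of floor area
- Model B: β₁ = 3.8908 → predicted house price rises 3.8908 thousand dollars per additional hundred sq ft of floor area
- |17.3872| > |3.8908| → Model A shows the stronger marginal effect

Note: R² measures how tightly points cluster around the line; β₁ measures how steep the line is — they answer different questions.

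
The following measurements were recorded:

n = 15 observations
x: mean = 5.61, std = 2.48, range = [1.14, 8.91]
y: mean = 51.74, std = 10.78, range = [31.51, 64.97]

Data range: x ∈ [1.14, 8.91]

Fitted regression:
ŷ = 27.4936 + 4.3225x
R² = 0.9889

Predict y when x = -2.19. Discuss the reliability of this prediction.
ŷ = 18.0273 (extrapolation — x = -2.19 lies outside [1.14, 8.91], so reliability is low).

Prediction calculation:
ŷ = 27.4936 + 4.3225 × (-2.19)
ŷ = 18.0273

Reliability:
- Data range: x ∈ [1.14, 8.91]
- Prediction point: x = -2.19 is 3.33 units below the observed range → this is EXTRAPOLATION, not interpolation

Why that matters here:
- The standard error of prediction grows with (x − x̄)², and x = -2.19 is far from x̄ = 5.61
- The linear relationship may not hold outside the observed range
- There are no observations near this x to validate the fitted line there

The R² = 0.9889 only validates the fit within [1.14, 8.91]; treat ŷ = 18.0273 with caution.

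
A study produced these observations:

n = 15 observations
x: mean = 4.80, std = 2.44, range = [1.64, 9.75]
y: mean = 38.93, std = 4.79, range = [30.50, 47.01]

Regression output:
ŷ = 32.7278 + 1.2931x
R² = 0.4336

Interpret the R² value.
R² = 0.4336 means 43.36% of the variation in y is explained by the linear relationship with x. This indicates a moderate fit.

The coefficient of determination R² is the fraction of the total variation in y that the fitted line accounts for.

Here R² = 0.4336:
- Explained: 43.36% of the variation in y
- Unexplained (residual): 100% − 43.36% = 56.64%
- Rule of thumb (below 0.3 weak; 0.3 to below 0.7 moderate; 0.7 and above strong) → moderate

Equivalently, for simple linear regression R² = r², so |r| = √0.4336 ≈ 0.6585.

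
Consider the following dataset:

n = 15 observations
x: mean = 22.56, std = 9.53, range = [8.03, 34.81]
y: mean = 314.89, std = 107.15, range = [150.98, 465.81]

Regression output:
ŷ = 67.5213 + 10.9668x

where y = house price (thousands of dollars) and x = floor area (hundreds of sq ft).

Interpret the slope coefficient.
On average, house price is about 10.9668 thousand dollars higher for every extra hundred sq ft of floor area.

The slope coefficient β₁ = 10.9668 represents the marginal effect of floor area on house price.

Interpretation:
- Floor area up by 1 hundred sq ft → predicted house price increases by 10.9668 thousand dollars
- The effect is assumed constant over the observed range of x (linearity)

(β₀ = 67.5213 is the fitted value at x = 0 and is not part of the slope interpretation.)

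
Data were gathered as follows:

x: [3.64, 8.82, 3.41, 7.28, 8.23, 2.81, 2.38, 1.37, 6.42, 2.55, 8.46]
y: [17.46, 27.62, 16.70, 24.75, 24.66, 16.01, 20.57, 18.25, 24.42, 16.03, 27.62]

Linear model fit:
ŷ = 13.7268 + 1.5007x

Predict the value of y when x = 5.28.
ŷ = 21.6505

Plug x = 5.28 into the fitted line:

ŷ = 13.7268 + 1.5007 × 5.28
ŷ = 13.7268 + 7.9237
ŷ = 21.6505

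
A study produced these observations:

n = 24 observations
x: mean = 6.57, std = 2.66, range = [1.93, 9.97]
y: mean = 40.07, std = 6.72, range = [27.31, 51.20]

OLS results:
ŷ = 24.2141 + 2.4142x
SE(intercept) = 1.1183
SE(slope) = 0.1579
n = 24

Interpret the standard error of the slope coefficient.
SE(slope) = 0.1579 measures the uncertainty in the estimated slope. The coefficient is estimated precisely (SE/|β̂₁| = 6.5%).

What SE measures:
- The standard error quantifies the sampling variability of the coefficient estimate
- It is the estimated standard deviation of β̂₁ across hypothetical repeated samples of the same size
- Smaller SE → more precise estimate

Relative precision:
- SE / |β̂₁| = 0.1579 / 2.4142 = 6.5%
- Rule of thumb (under 20%: precise; 20% to under 50%: moderately precise; 50% or more: imprecise) → precise

Link to the t-test: t = β̂₁ / SE(β̂₁) = 2.4142 / 0.1579 = 15.2894, the statistic for H₀: β₁ = 0.

What drives SE(β̂₁): more residual scatter → larger SE; larger n (here n = 24) → smaller SE.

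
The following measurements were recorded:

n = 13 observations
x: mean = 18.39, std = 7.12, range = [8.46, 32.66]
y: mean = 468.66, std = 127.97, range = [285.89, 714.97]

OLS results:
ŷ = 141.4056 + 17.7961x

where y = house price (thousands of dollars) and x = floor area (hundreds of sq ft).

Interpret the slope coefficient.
On average, house price is about 17.7961 thousand dollars higher for every extra hundred sq ft of floor area.

The slope coefficient β₁ = 17.7961 represents the marginal effect of floor area on house price.

Interpretation:
- Floor area up by 1 hundred sq ft → predicted house price increases by 17.7961 thousand dollars
- This is a linear approximation: the same per-unit change is assumed across the whole observed x range
- The sign (+) gives the direction; the magnitude 17.7961 gives the size of the effect per hundred sq ft

(β₀ = 141.4056 is the fitted value at x = 0 and is not part of the slope interpretation.)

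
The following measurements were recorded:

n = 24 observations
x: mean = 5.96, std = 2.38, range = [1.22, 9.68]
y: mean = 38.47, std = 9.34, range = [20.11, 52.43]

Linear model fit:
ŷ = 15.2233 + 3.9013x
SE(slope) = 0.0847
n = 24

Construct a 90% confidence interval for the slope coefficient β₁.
The 90% CI for β₁ is (3.7559, 4.0467)

Confidence interval for the slope:

The 90% CI for β₁ is: β̂₁ ± t*(α/2, n-2) × SE(β̂₁)

Step 1: Find critical t-value
- Confidence level = 0.9
- Degrees of freedom = n - 2 = 24 - 2 = 22
- t*(α/2, 22) = 1.7171

Step 2: Calculate margin of error
Margin = 1.7171 × 0.0847 = 0.1454

Step 3: Construct interval
CI = 3.9013 ± 0.1454
CI = (3.7559, 4.0467)

Interpretation: We are 90% confident that the true slope β₁ lies between 3.7559 and 4.0467.
Both endpoints are positive, so the data support a genuinely positive slope at this confidence level.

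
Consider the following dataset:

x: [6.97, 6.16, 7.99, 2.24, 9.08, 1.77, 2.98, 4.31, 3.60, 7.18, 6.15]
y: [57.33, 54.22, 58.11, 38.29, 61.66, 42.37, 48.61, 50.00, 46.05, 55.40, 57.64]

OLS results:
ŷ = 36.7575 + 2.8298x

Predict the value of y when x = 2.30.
ŷ = 43.2660

To predict y for x = 2.30, substitute into the regression equation:

ŷ = 36.7575 + 2.8298 × 2.30
ŷ = 36.7575 + 6.5085
ŷ = 43.2660

This is a point prediction; actual observations scatter around it by roughly the residual standard deviation.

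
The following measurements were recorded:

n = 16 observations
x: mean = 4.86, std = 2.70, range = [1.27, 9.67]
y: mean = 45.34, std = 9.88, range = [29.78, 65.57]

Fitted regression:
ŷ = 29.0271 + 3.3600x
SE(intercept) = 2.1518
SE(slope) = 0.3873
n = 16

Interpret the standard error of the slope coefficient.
SE(slope) = 0.3873 measures the uncertainty in the estimated slope. The coefficient is estimated precisely (SE/|β̂₁| = 11.5%).

SE(β̂₁) = 0.3873 says: if we drew many samples of n = 16 from the same population and refit each time, the fitted slopes would scatter with a standard deviation of roughly 0.3873 around the true β₁.

Relative precision:
- SE / |β̂₁| = 0.3873 / 3.3600 = 11.5%
- Rule of thumb (under 20%: precise; 20% to under 50%: moderately precise; 50% or more: imprecise) → precise

Link to interval estimation: a confidence interval for β₁ is β̂₁ ± t* × 0.3873, so SE sets the half-width per unit of t*.

What drives SE(β̂₁): more residual scatter → larger SE; wider spread of x values → smaller SE; larger n (here n = 16) → smaller SE.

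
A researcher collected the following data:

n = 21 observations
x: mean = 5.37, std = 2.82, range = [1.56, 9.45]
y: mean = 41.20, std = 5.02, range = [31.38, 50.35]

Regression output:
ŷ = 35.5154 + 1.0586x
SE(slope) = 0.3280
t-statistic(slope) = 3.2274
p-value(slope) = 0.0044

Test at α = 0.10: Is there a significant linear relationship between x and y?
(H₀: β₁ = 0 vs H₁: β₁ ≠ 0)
p-value = 0.0044 < α = 0.10, so we reject H₀. The relationship is significant.

Hypothesis test for the slope coefficient:

H₀: β₁ = 0 (no linear relationship)
H₁: β₁ ≠ 0 (linear relationship exists)

Test statistic: t = β̂₁ / SE(β̂₁) = 1.0586 / 0.3280 = 3.2274

With df = 19, the two-sided p-value for |t| = 3.2274 is 0.0044.

Decision rule: reject H₀ if p-value < α.
p-value = 0.0044 < α = 0.10 → reject H₀.

There is sufficient evidence at the 10% significance level to conclude that a linear relationship exists between x and y.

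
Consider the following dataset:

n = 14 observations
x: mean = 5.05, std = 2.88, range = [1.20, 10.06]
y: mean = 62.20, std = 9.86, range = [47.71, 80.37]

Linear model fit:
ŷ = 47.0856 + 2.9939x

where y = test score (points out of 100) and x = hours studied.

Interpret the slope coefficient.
For each additional hour of study time, predicted test score increases by approximately 2.9939 points.

The slope β₁ = 2.9939 gives the rate at which the fitted test score changes with study time.

Interpretation:
- Study time up by 1 hour → predicted test score increases by 2.9939 points
- The effect is assumed constant over the observed range of x (linearity)

(β₀ = 47.0856 is the fitted value at x = 0 and is not part of the slope interpretation.)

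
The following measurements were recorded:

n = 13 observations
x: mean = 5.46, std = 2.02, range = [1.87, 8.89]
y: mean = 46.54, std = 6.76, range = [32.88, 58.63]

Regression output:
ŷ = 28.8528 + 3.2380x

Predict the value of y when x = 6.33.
ŷ = 49.3493

Plug x = 6.33 into the fitted line:

ŷ = 28.8528 + 3.2380 × 6.33
ŷ = 28.8528 + 20.4965
ŷ = 49.3493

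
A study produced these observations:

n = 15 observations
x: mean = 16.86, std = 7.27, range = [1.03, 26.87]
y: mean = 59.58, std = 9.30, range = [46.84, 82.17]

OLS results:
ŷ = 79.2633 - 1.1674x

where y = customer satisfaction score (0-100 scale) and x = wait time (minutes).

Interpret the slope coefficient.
An increase of one minute in wait time is associated with a 1.1674 points decrease in predicted satisfaction score.

The slope β₁ = -1.1674 gives the rate at which the fitted satisfaction score changes with wait time.

Interpretation:
- Wait time up by 1 minute → predicted satisfaction score decreases by 1.1674 points
- This is a linear approximation: the same per-unit change is assumed across the whole observed x range
- The sign (−) gives the direction; the magnitude 1.1674 gives the size of the effect per minute

The intercept β₀ = 79.2633 is the predicted satisfaction score when wait time = 0; since the smallest observed x is 1.03, this is an extrapolation and mainly anchors the line.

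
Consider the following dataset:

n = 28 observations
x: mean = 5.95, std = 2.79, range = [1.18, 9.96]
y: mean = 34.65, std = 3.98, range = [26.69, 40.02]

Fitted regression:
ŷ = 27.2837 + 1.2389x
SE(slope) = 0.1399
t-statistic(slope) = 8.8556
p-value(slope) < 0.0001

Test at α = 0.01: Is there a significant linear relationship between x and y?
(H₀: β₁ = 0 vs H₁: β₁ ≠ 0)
Since p-value < 0.0001 < α = 0.01, reject H₀ — the slope is significantly different from 0.

Hypothesis test for the slope coefficient:

H₀: β₁ = 0 (no linear relationship)
H₁: β₁ ≠ 0 (linear relationship exists)

Test statistic: t = β̂₁ / SE(β̂₁) = 1.2389 / 0.1399 = 8.8556

p < 0.0001: how often a slope estimate this far from 0 (in SE units) would arise by chance if β₁ were truly 0.

Decision rule: reject H₀ if p-value < α.
p-value < 0.0001 < α = 0.01 → reject H₀.

At α = 0.01 the data do provide convincing evidence of a nonzero slope.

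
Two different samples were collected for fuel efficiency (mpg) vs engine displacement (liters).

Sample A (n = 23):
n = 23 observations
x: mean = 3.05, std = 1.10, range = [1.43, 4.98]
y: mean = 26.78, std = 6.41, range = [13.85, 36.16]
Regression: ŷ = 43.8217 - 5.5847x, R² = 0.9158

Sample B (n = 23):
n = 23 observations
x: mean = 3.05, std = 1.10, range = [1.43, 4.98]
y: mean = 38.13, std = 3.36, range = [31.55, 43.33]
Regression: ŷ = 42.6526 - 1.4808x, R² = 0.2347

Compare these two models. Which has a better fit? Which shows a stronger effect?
Model A has the better fit (R² = 0.9158 vs 0.2347). Model A shows the stronger effect (|β₁| = 5.5847 vs 1.4808).

Model Comparison:

Goodness of fit (R²):
- Model A: R² = 0.9158 → 91.58% of variance in fuel efficiency explained
- Model B: R² = 0.2347 → 23.47% of variance in fuel efficiency explained
- 0.9158 > 0.2347 → Model A has the better fit

Which has the larger per-liter effect? (|β₁|)
- Model A: β₁ = -5.5847 → predicted fuel efficiency falls 5.5847 mpg per additional liter of engine displacement
- Model B: β₁ = -1.4808 → predicted fuel efficiency falls 1.4808 mpg per additional liter of engine displacement
- |-5.5847| > |-1.4808| → Model A shows the stronger marginal effect

Notes:
- R² measures how tightly points cluster around the line; β₁ measures how steep the line is — they answer different questions.
- A better fit (higher R²) doesn't necessarily mean a more important relationship.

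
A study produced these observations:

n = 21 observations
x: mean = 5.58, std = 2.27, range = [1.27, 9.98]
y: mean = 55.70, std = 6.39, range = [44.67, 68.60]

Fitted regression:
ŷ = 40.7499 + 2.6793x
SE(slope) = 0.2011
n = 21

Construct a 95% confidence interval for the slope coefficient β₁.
The 95% CI for β₁ is (2.2584, 3.1002)

Confidence interval for the slope:

The 95% CI for β₁ is: β̂₁ ± t*(α/2, n-2) × SE(β̂₁)

Step 1: Find critical t-value
- Confidence level = 0.95
- Degrees of freedom = n - 2 = 21 - 2 = 19
- t*(α/2, 19) = 2.0930

Step 2: Calculate margin of error
Margin = 2.0930 × 0.2011 = 0.4209

Step 3: Construct interval
CI = 2.6793 ± 0.4209
CI = (2.2584, 3.1002)

Interpretation: We are 95% confident that the true slope β₁ lies between 2.2584 and 3.1002.
The interval does not include 0, suggesting a significant linear relationship.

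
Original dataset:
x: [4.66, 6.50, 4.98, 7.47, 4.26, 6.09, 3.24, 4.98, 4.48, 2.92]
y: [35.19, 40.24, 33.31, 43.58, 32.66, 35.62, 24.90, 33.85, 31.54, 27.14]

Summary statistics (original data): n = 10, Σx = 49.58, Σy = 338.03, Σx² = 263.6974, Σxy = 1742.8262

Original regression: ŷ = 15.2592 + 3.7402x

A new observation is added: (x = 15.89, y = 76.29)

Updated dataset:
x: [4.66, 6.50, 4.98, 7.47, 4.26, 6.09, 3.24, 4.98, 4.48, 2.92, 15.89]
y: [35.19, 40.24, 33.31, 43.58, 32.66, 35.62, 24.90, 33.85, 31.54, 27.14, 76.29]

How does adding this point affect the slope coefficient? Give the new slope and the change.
New slope β₁ = 3.8658 versus 3.7402 before: a change of +0.1256 (+3.4%).

The new point has HIGH LEVERAGE: x = 15.89 is far from the original mean x̄ = 49.58/10 ≈ 4.96 (original range [2.92, 7.47]).

Step 1: Update the sums with the new point (n goes from 10 to 11)
Σx  = 49.58 + 15.89 = 65.47
Σy  = 338.03 + 76.29 = 414.32
Σx² = 263.6974 + 15.89² = 263.6974 + 252.4921 = 516.1895
Σxy = 1742.8262 + 15.89×76.29 = 1742.8262 + 1212.2481 = 2955.0743

Step 2: Recompute the slope with b₁ = (nΣxy − ΣxΣy) / (nΣx² − (Σx)²)
Numerator   = 11×2955.0743 − 65.47×414.32 = 32505.8173 − 27125.5304 = 5380.2869
Denominator = 11×516.1895 − 65.47² = 5678.0845 − 4286.3209 = 1391.7636
b₁(new) = 5380.2869 / 1391.7636 = 3.8658

(Same formula on the original sums: (10×1742.8262 − 49.58×338.03) / (10×263.6974 − 49.58²) = 668.7346 / 178.7976 = 3.7402, matching the given fit.)

Step 3: Change in slope
Δβ₁ = 3.8658 − 3.7402 = +0.1256
Relative change = +0.1256 / 3.7402 × 100% = +3.4%
→ the slope increases when the point is added.

A high-leverage point only changes the slope if it is off the original line; here y = 76.29 is above the original trend, so the slope increases.
In practice: investigate whether it comes from the same population as the rest of the sample; check such a point for data-entry or measurement error.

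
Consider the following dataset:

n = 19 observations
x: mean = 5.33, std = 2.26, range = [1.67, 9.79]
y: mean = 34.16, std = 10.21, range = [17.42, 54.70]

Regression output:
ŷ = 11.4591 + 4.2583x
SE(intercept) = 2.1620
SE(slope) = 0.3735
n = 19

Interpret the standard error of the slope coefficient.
SE(β̂₁) = 0.3735 is the estimated standard deviation of the slope estimate across repeated samples; relative to β̂₁ = 4.2583 that is 8.8%, a precise estimate.

What SE measures:
- The standard error quantifies the sampling variability of the coefficient estimate
- It is the estimated standard deviation of β̂₁ across hypothetical repeated samples of the same size
- Smaller SE → more precise estimate

Relative precision:
- SE / |β̂₁| = 0.3735 / 4.2583 = 8.8%
- Rule of thumb (under 20%: precise; 20% to under 50%: moderately precise; 50% or more: imprecise) → precise

Rough 95% range (±2 SE): 4.2583 ± 0.7470 → (3.5113, 5.0053).

What drives SE(β̂₁): more residual scatter → larger SE.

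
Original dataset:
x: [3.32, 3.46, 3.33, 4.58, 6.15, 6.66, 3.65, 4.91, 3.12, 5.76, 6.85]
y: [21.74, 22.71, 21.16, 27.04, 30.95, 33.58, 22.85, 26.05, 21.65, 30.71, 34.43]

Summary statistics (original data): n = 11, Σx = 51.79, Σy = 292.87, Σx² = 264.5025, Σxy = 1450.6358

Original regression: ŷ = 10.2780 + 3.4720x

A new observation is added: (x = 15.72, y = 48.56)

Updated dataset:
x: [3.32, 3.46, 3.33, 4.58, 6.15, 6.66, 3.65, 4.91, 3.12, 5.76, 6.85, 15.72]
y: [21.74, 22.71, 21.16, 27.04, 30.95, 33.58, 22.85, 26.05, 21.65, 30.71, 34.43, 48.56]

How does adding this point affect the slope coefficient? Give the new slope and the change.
Adding the point moves β₁ from 3.4720 to 2.2240, i.e. it decreases by 1.2480 (-35.9%).

x = 15.72 lies well outside the original x-range [3.12, 6.85] (x̄ ≈ 4.71), so this observation has high leverage and can move the slope substantially.

Step 1: Update the sums with the new point (n goes from 11 to 12)
Σx  = 51.79 + 15.72 = 67.51
Σy  = 292.87 + 48.56 = 341.43
Σx² = 264.5025 + 15.72² = 264.5025 + 247.1184 = 511.6209
Σxy = 1450.6358 + 15.72×48.56 = 1450.6358 + 763.3632 = 2213.9990

Step 2: Recompute the slope with b₁ = (nΣxy − ΣxΣy) / (nΣx² − (Σx)²)
Numerator   = 12×2213.9990 − 67.51×341.43 = 26567.9880 − 23049.9393 = 3518.0487
Denominator = 12×511.6209 − 67.51² = 6139.4508 − 4557.6001 = 1581.8507
b₁(new) = 3518.0487 / 1581.8507 = 2.2240

(Same formula on the original sums: (11×1450.6358 − 51.79×292.87) / (11×264.5025 − 51.79²) = 789.2565 / 227.3234 = 3.4720, matching the given fit.)

Step 3: Change in slope
Δβ₁ = 2.2240 − 3.4720 = -1.2480
Relative change = -1.2480 / 3.4720 × 100% = -35.9%
→ the slope decreases when the point is added.

A high-leverage point only changes the slope if it is off the original line; here y = 48.56 is below the original trend, so the slope decreases.
In practice: examine leverage (hᵢ) and Cook's distance rather than deleting it automatically; check such a point for data-entry or measurement error.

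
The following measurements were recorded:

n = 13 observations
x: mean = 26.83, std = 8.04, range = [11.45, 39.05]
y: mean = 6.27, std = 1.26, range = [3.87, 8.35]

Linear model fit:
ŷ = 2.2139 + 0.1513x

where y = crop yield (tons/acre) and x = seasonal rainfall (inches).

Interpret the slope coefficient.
For each additional inch of rainfall, predicted crop yield increases by approximately 0.1513 tons/acre.

The slope β₁ = 0.1513 gives the rate at which the fitted crop yield changes with rainfall.

Interpretation:
- Rainfall up by 1 inch → predicted crop yield increases by 0.1513 tons/acre
- The effect is assumed constant over the observed range of x (linearity)

(β₀ = 2.2139 is the fitted value at x = 0 and is not part of the slope interpretation.)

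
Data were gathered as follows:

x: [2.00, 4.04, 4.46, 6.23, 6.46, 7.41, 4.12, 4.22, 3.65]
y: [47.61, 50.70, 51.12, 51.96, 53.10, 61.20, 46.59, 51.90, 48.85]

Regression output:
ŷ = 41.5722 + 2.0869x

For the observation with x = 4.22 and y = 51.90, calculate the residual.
Residual = 1.5211

The residual is the difference between the actual value and the predicted value:

Residual = y - ŷ

Step 1: Calculate predicted value
ŷ = 41.5722 + 2.0869 × 4.22
ŷ = 50.3789

Step 2: Calculate residual
Residual = 51.90 - 50.3789
Residual = 1.5211

Interpretation: the model underestimates the actual value by 1.5211 at this point (positive residual → observation lies above the fitted line).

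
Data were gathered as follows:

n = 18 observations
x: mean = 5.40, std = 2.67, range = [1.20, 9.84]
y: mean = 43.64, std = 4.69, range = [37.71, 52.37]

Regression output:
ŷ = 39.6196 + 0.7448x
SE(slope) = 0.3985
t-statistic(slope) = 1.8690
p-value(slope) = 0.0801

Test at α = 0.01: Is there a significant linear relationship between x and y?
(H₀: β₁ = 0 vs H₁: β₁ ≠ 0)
p-value = 0.0801 ≥ α = 0.01, so we fail to reject H₀. The relationship is not significant.

Hypothesis test for the slope coefficient:

H₀: β₁ = 0 (no linear relationship)
H₁: β₁ ≠ 0 (linear relationship exists)

Test statistic: t = β̂₁ / SE(β̂₁) = 0.7448 / 0.3985 = 1.8690

With df = 16, the two-sided p-value for |t| = 1.8690 is 0.0801.

Decision rule: reject H₀ if p-value < α.
p-value = 0.0801 ≥ α = 0.01 → fail to reject H₀.

There is not sufficient evidence at the 1% significance level to conclude that a linear relationship exists between x and y.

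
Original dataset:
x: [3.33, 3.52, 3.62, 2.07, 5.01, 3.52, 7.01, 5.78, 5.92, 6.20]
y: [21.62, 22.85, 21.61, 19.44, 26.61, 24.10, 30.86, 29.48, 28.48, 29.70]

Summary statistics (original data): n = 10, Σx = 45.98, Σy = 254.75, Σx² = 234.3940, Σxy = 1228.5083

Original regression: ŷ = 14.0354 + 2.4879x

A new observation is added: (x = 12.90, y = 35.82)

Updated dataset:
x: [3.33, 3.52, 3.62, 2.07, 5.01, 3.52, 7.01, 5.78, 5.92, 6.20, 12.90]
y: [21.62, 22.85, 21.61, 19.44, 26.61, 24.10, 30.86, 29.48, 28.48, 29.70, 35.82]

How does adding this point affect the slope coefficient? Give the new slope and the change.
Adding the point moves β₁ from 2.4879 to 1.5793, i.e. it decreases by 0.9086 (-36.5%).

x = 12.90 lies well outside the original x-range [2.07, 7.01] (x̄ ≈ 4.60), so this observation has high leverage and can move the slope substantially.

Step 1: Update the sums with the new point (n goes from 10 to 11)
Σx  = 45.98 + 12.90 = 58.88
Σy  = 254.75 + 35.82 = 290.57
Σx² = 234.3940 + 12.90² = 234.3940 + 166.4100 = 400.8040
Σxy = 1228.5083 + 12.90×35.82 = 1228.5083 + 462.0780 = 1690.5863

Step 2: Recompute the slope with b₁ = (nΣxy − ΣxΣy) / (nΣx² − (Σx)²)
Numerator   = 11×1690.5863 − 58.88×290.57 = 18596.4493 − 17108.7616 = 1487.6877
Denominator = 11×400.8040 − 58.88² = 4408.8440 − 3466.8544 = 941.9896
b₁(new) = 1487.6877 / 941.9896 = 1.5793

(Same formula on the original sums: (10×1228.5083 − 45.98×254.75) / (10×234.3940 − 45.98²) = 571.6780 / 229.7796 = 2.4879, matching the given fit.)

Step 3: Change in slope
Δβ₁ = 1.5793 − 2.4879 = -0.9086
Relative change = -0.9086 / 2.4879 × 100% = -36.5%
→ the slope decreases when the point is added.

Because the point sits below the extension of the original line at a high-leverage x, it tilts the fit down.
In practice: refit with and without it and report both if conclusions differ.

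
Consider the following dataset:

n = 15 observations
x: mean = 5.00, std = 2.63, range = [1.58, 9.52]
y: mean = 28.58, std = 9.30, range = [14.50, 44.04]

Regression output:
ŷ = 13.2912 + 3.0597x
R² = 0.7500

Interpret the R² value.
The model explains 75.00% of the variance in y (R² = 0.7500), leaving 25.00% unexplained; the fit is strong.

R² (coefficient of determination) measures the proportion of variance in y explained by the regression model.

Here R² = 0.7500:
- Explained: 75.00% of the variation in y
- Unexplained (residual): 100% − 75.00% = 25.00%
- Rule of thumb (below 0.3 weak; 0.3 to below 0.7 moderate; 0.7 and above strong) → strong

Equivalently, for simple linear regression R² = r², so |r| = √0.7500 ≈ 0.8660.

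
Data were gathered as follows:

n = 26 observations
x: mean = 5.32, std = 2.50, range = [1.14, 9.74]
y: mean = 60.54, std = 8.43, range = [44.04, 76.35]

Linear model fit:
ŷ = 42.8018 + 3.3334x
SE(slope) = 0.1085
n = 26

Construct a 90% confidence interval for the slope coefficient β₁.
The 90% CI for β₁ is (3.1478, 3.5190)

Confidence interval for the slope:

The 90% CI for β₁ is: β̂₁ ± t*(α/2, n-2) × SE(β̂₁)

Step 1: Find critical t-value
- Confidence level = 0.9
- Degrees of freedom = n - 2 = 26 - 2 = 24
- t*(α/2, 24) = 1.7109

Step 2: Calculate margin of error
Margin = 1.7109 × 0.1085 = 0.1856

Step 3: Construct interval
CI = 3.3334 ± 0.1856
CI = (3.1478, 3.5190)

Interpretation: intervals built this way capture the true β₁ in 90% of repeated samples; here the plausible range for the per-unit effect of x on y is 3.1478 to 3.5190.
The interval does not include 0, suggesting a significant linear relationship.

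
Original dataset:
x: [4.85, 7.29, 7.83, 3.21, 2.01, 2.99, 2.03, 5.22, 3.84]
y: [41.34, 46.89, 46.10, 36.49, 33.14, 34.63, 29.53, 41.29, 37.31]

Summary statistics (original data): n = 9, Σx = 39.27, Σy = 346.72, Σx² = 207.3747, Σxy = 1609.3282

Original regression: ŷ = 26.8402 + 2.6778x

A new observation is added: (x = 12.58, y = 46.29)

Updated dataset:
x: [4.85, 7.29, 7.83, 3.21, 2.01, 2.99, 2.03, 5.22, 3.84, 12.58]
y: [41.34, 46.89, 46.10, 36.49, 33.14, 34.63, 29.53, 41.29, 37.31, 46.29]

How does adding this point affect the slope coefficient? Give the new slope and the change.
New slope β₁ = 1.5901 versus 2.6778 before: a change of -1.0877 (-40.6%).

The new point has HIGH LEVERAGE: x = 12.58 is far from the original mean x̄ = 39.27/9 ≈ 4.36 (original range [2.01, 7.83]).

Step 1: Update the sums with the new point (n goes from 9 to 10)
Σx  = 39.27 + 12.58 = 51.85
Σy  = 346.72 + 46.29 = 393.01
Σx² = 207.3747 + 12.58² = 207.3747 + 158.2564 = 365.6311
Σxy = 1609.3282 + 12.58×46.29 = 1609.3282 + 582.3282 = 2191.6564

Step 2: Recompute the slope with b₁ = (nΣxy − ΣxΣy) / (nΣx² − (Σx)²)
Numerator   = 10×2191.6564 − 51.85×393.01 = 21916.5640 − 20377.5685 = 1538.9955
Denominator = 10×365.6311 − 51.85² = 3656.3110 − 2688.4225 = 967.8885
b₁(new) = 1538.9955 / 967.8885 = 1.5901

(Same formula on the original sums: (9×1609.3282 − 39.27×346.72) / (9×207.3747 − 39.27²) = 868.2594 / 324.2394 = 2.6778, matching the given fit.)

Step 3: Change in slope
Δβ₁ = 1.5901 − 2.6778 = -1.0877
Relative change = -1.0877 / 2.6778 × 100% = -40.6%
→ the slope decreases when the point is added.

Because the point sits below the extension of the original line at a high-leverage x, it tilts the fit down.
In practice: investigate whether it comes from the same population as the rest of the sample.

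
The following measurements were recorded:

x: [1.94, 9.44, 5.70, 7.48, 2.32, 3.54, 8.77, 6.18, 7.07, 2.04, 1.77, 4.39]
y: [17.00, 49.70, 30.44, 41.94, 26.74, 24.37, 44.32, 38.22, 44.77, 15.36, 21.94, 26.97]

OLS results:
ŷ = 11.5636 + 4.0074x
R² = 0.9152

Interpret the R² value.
R² = 0.9152 means 91.52% of the variation in y is explained by the linear relationship with x. This indicates a strong fit.

R² = 1 − SS_res/SS_tot compares the residual scatter to the total scatter of y about its mean.

Here R² = 0.9152:
- Explained: 91.52% of the variation in y
- Unexplained (residual): 100% − 91.52% = 8.48%
- Rule of thumb (below 0.3 weak; 0.3 to below 0.7 moderate; 0.7 and above strong) → strong

Equivalently, for simple linear regression R² = r², so |r| = √0.9152 ≈ 0.9567.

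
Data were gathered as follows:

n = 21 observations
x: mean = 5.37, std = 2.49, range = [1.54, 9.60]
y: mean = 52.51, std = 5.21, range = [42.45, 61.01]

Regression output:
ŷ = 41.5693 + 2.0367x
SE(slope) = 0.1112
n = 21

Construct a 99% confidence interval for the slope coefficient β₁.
The 99% CI for β₁ is (1.7186, 2.3548)

Confidence interval for the slope:

The 99% CI for β₁ is: β̂₁ ± t*(α/2, n-2) × SE(β̂₁)

Step 1: Find critical t-value
- Confidence level = 0.99
- Degrees of freedom = n - 2 = 21 - 2 = 19
- t*(α/2, 19) = 2.8609

Step 2: Calculate margin of error
Margin = 2.8609 × 0.1112 = 0.3181

Step 3: Construct interval
CI = 2.0367 ± 0.3181
CI = (1.7186, 2.3548)

Interpretation: intervals built this way capture the true β₁ in 99% of repeated samples; here the plausible range for the per-unit effect of x on y is 1.7186 to 2.3548.
The interval does not include 0, suggesting a significant linear relationship.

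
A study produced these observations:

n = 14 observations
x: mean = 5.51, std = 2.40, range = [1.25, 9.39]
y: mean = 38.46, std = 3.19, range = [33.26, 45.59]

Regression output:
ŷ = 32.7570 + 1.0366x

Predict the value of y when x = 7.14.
ŷ = 40.1583

x = 7.14 lies inside the observed range [1.25, 9.39], so the fitted equation applies directly:

ŷ = 32.7570 + 1.0366 × 7.14
ŷ = 32.7570 + 7.4013
ŷ = 40.1583

This is the fitted mean response at that x — an individual observation would come with a wider prediction interval.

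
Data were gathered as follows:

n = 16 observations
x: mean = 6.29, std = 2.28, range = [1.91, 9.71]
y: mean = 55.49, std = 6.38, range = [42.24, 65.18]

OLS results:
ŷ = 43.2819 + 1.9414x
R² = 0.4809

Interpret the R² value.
The model explains 48.09% of the variance in y (R² = 0.4809), leaving 51.91% unexplained; the fit is moderate.

R² = 1 − SS_res/SS_tot compares the residual scatter to the total scatter of y about its mean.

Here R² = 0.4809:
- Explained: 48.09% of the variation in y
- Unexplained (residual): 100% − 48.09% = 51.91%
- Rule of thumb (below 0.3 weak; 0.3 to below 0.7 moderate; 0.7 and above strong) → moderate

Note: R² never decreases when predictors are added, so it should not be used alone to compare models of different size.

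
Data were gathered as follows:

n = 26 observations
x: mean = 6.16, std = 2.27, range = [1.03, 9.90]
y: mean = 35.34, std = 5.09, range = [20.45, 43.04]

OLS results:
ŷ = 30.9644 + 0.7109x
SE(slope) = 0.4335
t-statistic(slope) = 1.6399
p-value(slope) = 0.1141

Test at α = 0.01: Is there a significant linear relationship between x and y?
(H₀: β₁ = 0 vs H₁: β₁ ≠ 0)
Since p-value = 0.1141 ≥ α = 0.01, fail to reject H₀ — the slope is not significantly different from 0.

Hypothesis test for the slope coefficient:

H₀: β₁ = 0 (no linear relationship)
H₁: β₁ ≠ 0 (linear relationship exists)

Test statistic: t = β̂₁ / SE(β̂₁) = 0.7109 / 0.4335 = 1.6399

With df = 24, the two-sided p-value for |t| = 1.6399 is 0.1141.

Decision rule: reject H₀ if p-value < α.
p-value = 0.1141 ≥ α = 0.01 → fail to reject H₀.

There is not sufficient evidence at the 1% significance level to conclude that a linear relationship exists between x and y.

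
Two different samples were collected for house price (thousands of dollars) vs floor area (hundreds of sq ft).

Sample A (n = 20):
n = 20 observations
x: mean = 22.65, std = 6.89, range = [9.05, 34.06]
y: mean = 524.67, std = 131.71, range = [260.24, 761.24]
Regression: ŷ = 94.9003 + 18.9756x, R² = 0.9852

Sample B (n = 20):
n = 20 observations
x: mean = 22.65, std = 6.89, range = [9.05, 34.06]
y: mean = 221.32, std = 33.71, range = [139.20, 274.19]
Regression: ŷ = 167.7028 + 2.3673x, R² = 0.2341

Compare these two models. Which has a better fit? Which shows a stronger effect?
Model A has the better fit (R² = 0.9852 vs 0.2341). Model A shows the stronger effect (|β₁| = 18.9756 vs 2.3673).

Model Comparison:

Which explains more variance? (R²)
- Model A: R² = 0.9852 → 98.52% of variance in house price explained
- Model B: R² = 0.2341 → 23.41% of variance in house price explained
- 0.9852 > 0.2341 → Model A has the better fit

Effect size (slope magnitude):
- Model A: β₁ = 18.9756 → predicted house price rises 18.9756 thousand dollars per additional hundred sq ft of floor area
- Model B: β₁ = 2.3673 → predicted house price rises 2.3673 thousand dollars per additional hundred sq ft of floor area
- |18.9756| > |2.3673| → Model A shows the stronger marginal effect

Note: A better fit (higher R²) doesn't necessarily mean a more important relationship.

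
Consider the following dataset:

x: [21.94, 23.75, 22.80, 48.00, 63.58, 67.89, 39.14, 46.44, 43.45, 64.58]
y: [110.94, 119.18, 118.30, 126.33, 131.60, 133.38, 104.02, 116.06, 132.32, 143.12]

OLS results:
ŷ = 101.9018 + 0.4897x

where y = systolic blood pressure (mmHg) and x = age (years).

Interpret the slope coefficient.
On average, blood pressure is about 0.4897 mmHg higher for every extra year of age.

The slope β₁ = 0.4897 gives the rate at which the fitted blood pressure changes with age.

Interpretation:
- Age up by 1 year → predicted blood pressure increases by 0.4897 mmHg
- The effect is assumed constant over the observed range of x (linearity)

The intercept β₀ = 101.9018 is the predicted blood pressure when age = 0; since the smallest observed x is 21.94, this is an extrapolation and mainly anchors the line.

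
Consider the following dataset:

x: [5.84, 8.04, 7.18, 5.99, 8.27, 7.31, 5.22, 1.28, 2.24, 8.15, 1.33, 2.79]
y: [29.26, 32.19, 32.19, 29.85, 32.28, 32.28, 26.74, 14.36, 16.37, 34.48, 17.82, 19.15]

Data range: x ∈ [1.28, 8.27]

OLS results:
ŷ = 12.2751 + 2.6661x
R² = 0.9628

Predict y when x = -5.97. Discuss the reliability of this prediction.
The equation gives ŷ = -3.6415; however x = -5.97 is 7.25 units below the observed range, so this extrapolated value should not be trusted.

Prediction calculation:
ŷ = 12.2751 + 2.6661 × (-5.97)
ŷ = -3.6415

Reliability:
- Data range: x ∈ [1.28, 8.27]
- Prediction point: x = -5.97 is 7.25 units below the observed range → this is EXTRAPOLATION, not interpolation

Why that matters here:
- The linear relationship may not hold outside the observed range
- R² describes fit only over the sampled x values; it says nothing about behaviour beyond them

The R² = 0.9628 only validates the fit within [1.28, 8.27]; treat ŷ = -3.6415 with caution.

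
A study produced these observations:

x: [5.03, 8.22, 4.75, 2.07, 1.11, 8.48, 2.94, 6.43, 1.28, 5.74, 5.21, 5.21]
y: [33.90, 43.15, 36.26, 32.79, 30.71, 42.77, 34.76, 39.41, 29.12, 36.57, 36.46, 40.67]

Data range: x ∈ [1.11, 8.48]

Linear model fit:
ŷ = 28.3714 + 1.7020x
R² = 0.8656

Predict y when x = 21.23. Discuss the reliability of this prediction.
ŷ = 64.5049, but this is extrapolation (above the data range [1.11, 8.48]) and may be unreliable.

Prediction calculation:
ŷ = 28.3714 + 1.7020 × 21.23
ŷ = 64.5049

Reliability:
- Data range: x ∈ [1.11, 8.48]
- Prediction point: x = 21.23 is 12.75 units above the observed range → this is EXTRAPOLATION, not interpolation

Why that matters here:
- The linear relationship may not hold outside the observed range
- Real relationships often flatten, saturate, or turn nonlinear at extremes
- There are no observations near this x to validate the fitted line there

The R² = 0.8656 only validates the fit within [1.11, 8.48]; treat ŷ = 64.5049 with caution.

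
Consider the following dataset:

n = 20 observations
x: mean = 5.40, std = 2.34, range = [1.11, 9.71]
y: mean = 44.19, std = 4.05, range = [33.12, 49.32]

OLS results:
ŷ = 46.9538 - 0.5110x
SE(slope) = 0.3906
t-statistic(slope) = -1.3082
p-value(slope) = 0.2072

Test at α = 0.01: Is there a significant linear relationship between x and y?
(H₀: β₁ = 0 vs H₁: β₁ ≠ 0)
Since p-value = 0.2072 ≥ α = 0.01, fail to reject H₀ — the slope is not significantly different from 0.

Hypothesis test for the slope coefficient:

H₀: β₁ = 0 (no linear relationship)
H₁: β₁ ≠ 0 (linear relationship exists)

Test statistic: t = β̂₁ / SE(β̂₁) = -0.5110 / 0.3906 = -1.3082

With df = 18, the two-sided p-value for |t| = 1.3082 is 0.2072.

Decision rule: reject H₀ if p-value < α.
p-value = 0.2072 ≥ α = 0.01 → fail to reject H₀.

Conclusion: the linear association between x and y is not significant at the 1% level.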